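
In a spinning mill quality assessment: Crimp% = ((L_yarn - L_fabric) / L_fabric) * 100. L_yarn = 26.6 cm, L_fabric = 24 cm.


Formula: Crimp% = ((L_yarn - L_fabric) / L_fabric) * 100
Step 1: Extension = 26.6 - 24 = 2.6 cm
Step 2: Crimp% = (2.6 / 24) * 100
Step 3: Crimp% = 0.108333 * 100 = 10.8333% ≈ 10.8%

10.8%


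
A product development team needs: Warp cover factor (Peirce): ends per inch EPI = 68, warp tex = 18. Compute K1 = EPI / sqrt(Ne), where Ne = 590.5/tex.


Formula: K1 = EPI / sqrt(Ne), with Ne = 590.5 / tex_warp
Step 1: Ne = 590.5 / 18 = 32.806
Step 2: sqrt(Ne) = sqrt(32.806) = 5.7277
Step 3: K1 = 68 / 5.7277 = 11.9

11.9


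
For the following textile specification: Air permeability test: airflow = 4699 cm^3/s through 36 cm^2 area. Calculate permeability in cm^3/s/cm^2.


Formula: Air Permeability = Airflow / Test Area
AP = 4699 cm^3/s / 36 cm^2
AP = 130.5 cm^3/s/cm^2

130.5 cm^3/s/cm^2


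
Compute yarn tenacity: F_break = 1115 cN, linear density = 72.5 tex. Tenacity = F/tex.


Formula: Tenacity = Breaking force / Linear density
Tenacity = 1115 cN / 72.5 tex
Tenacity = 15.38 cN/tex

15.38 cN/tex


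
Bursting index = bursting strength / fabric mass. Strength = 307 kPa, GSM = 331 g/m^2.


Formula: Bursting Index = Bursting Strength / Fabric GSM
BI = 307 kPa / 331 g/m^2
BI = 0.927 kPa/(g/m^2)

0.927 kPa/(g/m^2)


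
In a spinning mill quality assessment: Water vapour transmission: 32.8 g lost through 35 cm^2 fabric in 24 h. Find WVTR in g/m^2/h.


Formula: WVTR = mass_loss / (area * time)
Step 1: Convert area: 35 cm^2 = 0.0035 m^2
Step 2: WVTR = 32.8 g / (0.0035 m^2 * 24 h)
Step 3: WVTR = 32.8 / 0.084 = 390.5 g/m^2/h

390.5 g/m^2/h


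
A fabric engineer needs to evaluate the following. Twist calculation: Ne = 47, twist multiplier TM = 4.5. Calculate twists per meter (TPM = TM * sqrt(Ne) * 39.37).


Formula: TPM = TM * sqrt(Ne) * 39.37
Step 1: sqrt(Ne) = sqrt(47) = 6.8557
Step 2: TM * sqrt(Ne) = 4.5 * 6.8557 = 30.8507
Step 3: TPM = 30.8507 * 39.37 = 1215 twists/m

1215 twists/m


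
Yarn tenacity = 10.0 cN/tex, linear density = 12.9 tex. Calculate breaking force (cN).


Formula: Breaking force = Tenacity * Linear density
F = 10.0 cN/tex * 12.9 tex
F = 129.00 cN

129.00 cN


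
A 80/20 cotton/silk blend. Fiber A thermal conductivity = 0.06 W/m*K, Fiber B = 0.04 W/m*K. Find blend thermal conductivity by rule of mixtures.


Formula: Blend property = (fraction_A * property_A) + (fraction_B * property_B)
Step 1: Contribution A = 80/100 * 0.06 W/m*K = 0.048 W/m*K
Step 2: Contribution B = 20/100 * 0.04 W/m*K = 0.008 W/m*K
Step 3: Blend thermal conductivity = 0.048 + 0.008 = 0.056 W/m*K

0.056 W/m*K


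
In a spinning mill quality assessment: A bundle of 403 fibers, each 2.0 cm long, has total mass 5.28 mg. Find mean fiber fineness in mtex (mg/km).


Formula: fineness (mtex) = mass (mg) / total length (km) = (mass_mg / total_length_m) * 1000
Step 1: Convert fiber length: 2.0 cm = 0.02 m
Step 2: Total fiber length = 403 * 0.02 = 8.06 m
Step 3: Linear density = 5.28 mg / 8.06 m = 0.6551 mg/m
Step 4: fineness = 0.6551 * 1000 = 655.1 mtex

655.1 mtex


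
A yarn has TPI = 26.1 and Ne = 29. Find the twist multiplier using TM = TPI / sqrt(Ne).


Formula: TM = TPI / sqrt(Ne)
Step 1: sqrt(Ne) = sqrt(29) = 5.3852
Step 2: TM = 26.1 / 5.3852 = 4.85

4.85 TM


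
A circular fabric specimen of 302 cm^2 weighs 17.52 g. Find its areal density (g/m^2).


Formula: GSM = mass_g / area_m2
Step 1: Convert area: 302 cm^2 = 302 / 10000 = 0.0302 m^2
Step 2: GSM = 17.52 g / 0.0302 m^2 = 580.1 g/m^2

580.1 g/m^2


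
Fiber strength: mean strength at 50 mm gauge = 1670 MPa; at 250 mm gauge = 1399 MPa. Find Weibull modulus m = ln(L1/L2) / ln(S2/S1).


Formula: m = ln(L1/L2) / ln(S2/S1)
Step 1: ln(L1/L2) = ln(50/250) = -1.60944
Step 2: S2/S1 = 1399/1670 = 0.83772
Step 3: ln(S2/S1) = ln(0.83772) = -0.17707
Step 4: m = -1.60944 / -0.17707 = 9.09

9.09 (Weibull m)


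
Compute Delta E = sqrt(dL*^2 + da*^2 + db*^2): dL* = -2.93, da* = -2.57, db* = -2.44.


Formula: Delta E = sqrt(dL*^2 + da*^2 + db*^2)
Step 1: dL*^2 = (-2.93)^2 = 8.5849
Step 2: da*^2 = (-2.57)^2 = 6.6049
Step 3: db*^2 = (-2.44)^2 = 5.9536
Step 4: Sum = 8.5849 + 6.6049 + 5.9536 = 21.1434
Step 5: Delta E = sqrt(21.1434) = 4.6

4.6 Delta E


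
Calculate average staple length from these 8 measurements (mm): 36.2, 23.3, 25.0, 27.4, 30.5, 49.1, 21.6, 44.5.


Formula: Mean = sum of lengths / count
Sum = 36.2 + 23.3 + 25.0 + 27.4 + 30.5 + 49.1 + 21.6 + 44.5
Sum = 257.6 mm
Mean = 257.6 / 8 = 32.20 mm

32.20 mm


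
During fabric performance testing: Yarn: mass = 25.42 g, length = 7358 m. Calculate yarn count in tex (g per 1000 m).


Formula: Tex = (mass_g / length_m) * 1000
Substituting: Tex = (25.42 / 7358) * 1000
Intermediate: 25.42 / 7358 = 0.00345474 g/m
Tex = 0.00345474 * 1000 = 3.45 tex

3.45 tex


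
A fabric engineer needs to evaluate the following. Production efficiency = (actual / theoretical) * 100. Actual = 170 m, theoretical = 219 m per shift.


Formula: Efficiency% = (Actual output / Theoretical output) * 100
Efficiency% = (170 / 219) * 100
Efficiency% = 0.776256 * 100 = 77.6256% ≈ 77.6%

77.6%


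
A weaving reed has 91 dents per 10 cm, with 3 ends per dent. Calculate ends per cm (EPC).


Formula: EPC = (dents per 10 cm * ends per dent) / 10
Step 1: Total ends per 10 cm = 91 * 3 = 273
Step 2: EPC = 273 / 10 = 27.3 ends/cm

27.3 ends/cm


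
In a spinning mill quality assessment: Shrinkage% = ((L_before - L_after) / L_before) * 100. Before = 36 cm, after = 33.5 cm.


Formula: Shrinkage% = ((L_before - L_after) / L_before) * 100
Step 1: Shrinkage = 36 - 33.5 = 2.5 cm
Step 2: Shrinkage% = (2.5 / 36) * 100
Step 3: Shrinkage% = 0.069444 * 100 = 6.9444% ≈ 6.9%

6.9%


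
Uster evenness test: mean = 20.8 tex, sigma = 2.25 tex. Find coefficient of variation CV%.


Formula: CV% = (standard deviation / mean) * 100
Step 1: Ratio = 2.25 / 20.8 = 0.108173
Step 2: CV% = 0.108173 * 100 = 10.8173% ≈ 10.8%

10.8%


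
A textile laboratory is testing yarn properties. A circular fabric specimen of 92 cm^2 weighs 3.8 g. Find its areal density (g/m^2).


Formula: GSM = mass_g / area_m2
Step 1: Convert area: 92 cm^2 = 92 / 10000 = 0.0092 m^2
Step 2: GSM = 3.8 g / 0.0092 m^2 = 413.0 g/m^2

413.0 g/m^2


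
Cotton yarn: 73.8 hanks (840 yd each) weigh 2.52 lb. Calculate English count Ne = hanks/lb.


Formula: Ne = hanks / mass_lb
Substituting: Ne = 73.8 / 2.52
Ne = 29.3

29.3 Ne


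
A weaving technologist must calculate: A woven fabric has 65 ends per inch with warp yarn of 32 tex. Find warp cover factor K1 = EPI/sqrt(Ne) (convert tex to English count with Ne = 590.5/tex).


Formula: K1 = EPI / sqrt(Ne), with Ne = 590.5 / tex_warp
Step 1: Ne = 590.5 / 32 = 18.453
Step 2: sqrt(Ne) = sqrt(18.453) = 4.2957
Step 3: K1 = 65 / 4.2957 = 15.1

15.1


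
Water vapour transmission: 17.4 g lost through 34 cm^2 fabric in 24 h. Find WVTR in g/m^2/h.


Formula: WVTR = mass_loss / (area * time)
Step 1: Convert area: 34 cm^2 = 0.0034 m^2
Step 2: WVTR = 17.4 g / (0.0034 m^2 * 24 h)
Step 3: WVTR = 17.4 / 0.0816 = 213.2 g/m^2/h

213.2 g/m^2/h


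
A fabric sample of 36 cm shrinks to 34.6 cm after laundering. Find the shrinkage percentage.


Formula: Shrinkage% = ((L_before - L_after) / L_before) * 100
Step 1: Shrinkage = 36 - 34.6 = 1.4 cm
Step 2: Shrinkage% = (1.4 / 36) * 100
Step 3: Shrinkage% = 0.038889 * 100 = 3.8889% ≈ 3.9%

3.9%


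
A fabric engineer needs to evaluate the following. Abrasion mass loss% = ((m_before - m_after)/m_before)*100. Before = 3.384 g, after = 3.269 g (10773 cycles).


Formula: Mass loss% = ((m_before - m_after) / m_before) * 100
Step 1: Mass loss = 3.384 - 3.269 = 0.115 g
Step 2: Ratio = 0.115 / 3.384 = 0.0339835
Step 3: Mass loss% = 0.0339835 * 100 = 3.39835% ≈ 3.40%

3.40%


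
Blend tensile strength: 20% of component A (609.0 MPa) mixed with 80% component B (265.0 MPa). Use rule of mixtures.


Formula: Blend property = (fraction_A * property_A) + (fraction_B * property_B)
Step 1: Contribution A = 20/100 * 609.0 MPa = 121.8 MPa
Step 2: Contribution B = 80/100 * 265.0 MPa = 212.0 MPa
Step 3: Blend tensile strength = 121.8 + 212.0 = 333.8 MPa

333.8 MPa


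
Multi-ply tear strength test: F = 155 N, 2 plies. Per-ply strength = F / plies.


Formula: Per-ply strength = Total force / Number of plies
Per-ply = 155 N / 2
Per-ply = 77.5 N

77.5 N


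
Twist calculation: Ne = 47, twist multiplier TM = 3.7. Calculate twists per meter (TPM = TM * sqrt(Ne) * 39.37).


Formula: TPM = TM * sqrt(Ne) * 39.37
Step 1: sqrt(Ne) = sqrt(47) = 6.8557
Step 2: TM * sqrt(Ne) = 3.7 * 6.8557 = 25.3661
Step 3: TPM = 25.3661 * 39.37 = 999 twists/m

999 twists/m


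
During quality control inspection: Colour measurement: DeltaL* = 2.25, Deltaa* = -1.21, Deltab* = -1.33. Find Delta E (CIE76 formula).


Formula: Delta E = sqrt(dL*^2 + da*^2 + db*^2)
Step 1: dL*^2 = 2.25^2 = 5.0625
Step 2: da*^2 = (-1.21)^2 = 1.4641
Step 3: db*^2 = (-1.33)^2 = 1.7689
Step 4: Sum = 5.0625 + 1.4641 + 1.7689 = 8.2955
Step 5: Delta E = sqrt(8.2955) = 2.88

2.88 Delta E


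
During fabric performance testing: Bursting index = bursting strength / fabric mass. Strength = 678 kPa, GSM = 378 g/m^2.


Formula: Bursting Index = Bursting Strength / Fabric GSM
BI = 678 kPa / 378 g/m^2
BI = 1.794 kPa/(g/m^2)

1.794 kPa/(g/m^2)


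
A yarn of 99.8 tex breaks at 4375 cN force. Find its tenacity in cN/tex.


Formula: Tenacity = Breaking force / Linear density
Tenacity = 4375 cN / 99.8 tex
Tenacity = 43.84 cN/tex

43.84 cN/tex


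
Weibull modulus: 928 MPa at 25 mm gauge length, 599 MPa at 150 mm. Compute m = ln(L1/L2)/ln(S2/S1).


Formula: m = ln(L1/L2) / ln(S2/S1)
Step 1: ln(L1/L2) = ln(25/150) = -1.79176
Step 2: S2/S1 = 599/928 = 0.64547
Step 3: ln(S2/S1) = ln(0.64547) = -0.43778
Step 4: m = -1.79176 / -0.43778 = 4.09

4.09 (Weibull m)


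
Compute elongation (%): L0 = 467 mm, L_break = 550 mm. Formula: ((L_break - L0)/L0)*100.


Formula: Elongation (%) = ((L_break - L0) / L0) * 100
Step 1: Extension = 550 - 467 = 83 mm
Step 2: Elongation = (83 / 467) * 100
Step 3: Elongation = 0.17773 * 100 = 17.773% ≈ 17.8%

17.8%


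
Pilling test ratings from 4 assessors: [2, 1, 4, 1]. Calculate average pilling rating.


Formula: Mean = sum / count
Sum = 2 + 1 + 4 + 1 = 8
Mean = 8 / 4 = 2.0

2.0


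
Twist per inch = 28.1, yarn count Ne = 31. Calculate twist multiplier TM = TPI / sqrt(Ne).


Formula: TM = TPI / sqrt(Ne)
Step 1: sqrt(Ne) = sqrt(31) = 5.5678
Step 2: TM = 28.1 / 5.5678 = 5.05

5.05 TM


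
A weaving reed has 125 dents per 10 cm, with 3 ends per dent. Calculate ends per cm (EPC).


Formula: EPC = (dents per 10 cm * ends per dent) / 10
Step 1: Total ends per 10 cm = 125 * 3 = 375
Step 2: EPC = 375 / 10 = 37.5 ends/cm

37.5 ends/cm


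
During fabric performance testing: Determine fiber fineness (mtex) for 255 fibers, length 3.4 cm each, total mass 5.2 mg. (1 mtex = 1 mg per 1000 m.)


Formula: fineness (mtex) = mass (mg) / total length (km) = (mass_mg / total_length_m) * 1000
Step 1: Convert fiber length: 3.4 cm = 0.034 m
Step 2: Total fiber length = 255 * 0.034 = 8.67 m
Step 3: Linear density = 5.2 mg / 8.67 m = 0.5998 mg/m
Step 4: fineness = 0.5998 * 1000 = 599.8 mtex

599.8 mtex


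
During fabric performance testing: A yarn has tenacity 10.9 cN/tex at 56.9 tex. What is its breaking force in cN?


Formula: Breaking force = Tenacity * Linear density
F = 10.9 cN/tex * 56.9 tex
F = 620.21 cN

620.21 cN


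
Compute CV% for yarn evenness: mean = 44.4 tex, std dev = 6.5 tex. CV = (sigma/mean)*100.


Formula: CV% = (standard deviation / mean) * 100
Step 1: Ratio = 6.5 / 44.4 = 0.146396
Step 2: CV% = 0.146396 * 100 = 14.6396% ≈ 14.6%

14.6%


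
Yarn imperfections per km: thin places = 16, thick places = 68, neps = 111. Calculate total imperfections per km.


Formula: Total = thin places + thick places + neps
Total = 16 + 68 + 111
Total = 195 imperfections/km

195 imperfections/km


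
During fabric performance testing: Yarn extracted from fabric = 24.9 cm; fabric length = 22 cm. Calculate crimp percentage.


Formula: Crimp% = ((L_yarn - L_fabric) / L_fabric) * 100
Step 1: Extension = 24.9 - 22 = 2.9 cm
Step 2: Crimp% = (2.9 / 22) * 100
Step 3: Crimp% = 0.131818 * 100 = 13.1818% ≈ 13.2%

13.2%


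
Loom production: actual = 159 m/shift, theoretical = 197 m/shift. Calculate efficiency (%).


Formula: Efficiency% = (Actual output / Theoretical output) * 100
Efficiency% = (159 / 197) * 100
Efficiency% = 0.807107 * 100 = 80.7107% ≈ 80.7%

80.7%


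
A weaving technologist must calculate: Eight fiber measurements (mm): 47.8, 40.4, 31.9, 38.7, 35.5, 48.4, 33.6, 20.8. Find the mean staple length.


Formula: Mean = sum of lengths / count
Sum = 47.8 + 40.4 + 31.9 + 38.7 + 35.5 + 48.4 + 33.6 + 20.8
Sum = 297.1 mm
Mean = 297.1 / 8 = 37.14 mm

37.14 mm


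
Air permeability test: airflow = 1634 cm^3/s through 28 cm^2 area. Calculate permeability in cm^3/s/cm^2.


Formula: Air Permeability = Airflow / Test Area
AP = 1634 cm^3/s / 28 cm^2
AP = 58.4 cm^3/s/cm^2

58.4 cm^3/s/cm^2


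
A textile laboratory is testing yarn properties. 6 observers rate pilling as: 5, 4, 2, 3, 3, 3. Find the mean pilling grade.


Formula: Mean = sum / count
Sum = 5 + 4 + 2 + 3 + 3 + 3 = 20
Mean = 20 / 6 = 3.3

3.3


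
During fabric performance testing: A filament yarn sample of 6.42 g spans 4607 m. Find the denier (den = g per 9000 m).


Formula: den = (mass_g / length_m) * 9000
Substituting: den = (6.42 / 4607) * 9000
Intermediate: 6.42 / 4607 = 0.00139353 g/m
den = 0.00139353 * 9000 = 12.5 denier

12.5 denier


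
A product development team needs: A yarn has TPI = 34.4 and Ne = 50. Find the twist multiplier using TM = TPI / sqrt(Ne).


Formula: TM = TPI / sqrt(Ne)
Step 1: sqrt(Ne) = sqrt(50) = 7.0711
Step 2: TM = 34.4 / 7.0711 = 4.86

4.86 TM


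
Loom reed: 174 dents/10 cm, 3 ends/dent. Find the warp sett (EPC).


Formula: EPC = (dents per 10 cm * ends per dent) / 10
Step 1: Total ends per 10 cm = 174 * 3 = 522
Step 2: EPC = 522 / 10 = 52.2 ends/cm

52.2 ends/cm


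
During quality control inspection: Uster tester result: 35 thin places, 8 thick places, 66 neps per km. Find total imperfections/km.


Formula: Total = thin places + thick places + neps
Total = 35 + 8 + 66
Total = 109 imperfections/km

109 imperfections/km


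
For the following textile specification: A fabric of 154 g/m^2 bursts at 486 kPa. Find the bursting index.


Formula: Bursting Index = Bursting Strength / Fabric GSM
BI = 486 kPa / 154 g/m^2
BI = 3.156 kPa/(g/m^2)

3.156 kPa/(g/m^2)


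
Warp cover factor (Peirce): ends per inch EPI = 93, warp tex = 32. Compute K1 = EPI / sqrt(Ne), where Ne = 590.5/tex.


Formula: K1 = EPI / sqrt(Ne), with Ne = 590.5 / tex_warp
Step 1: Ne = 590.5 / 32 = 18.453
Step 2: sqrt(Ne) = sqrt(18.453) = 4.2957
Step 3: K1 = 93 / 4.2957 = 21.6

21.6


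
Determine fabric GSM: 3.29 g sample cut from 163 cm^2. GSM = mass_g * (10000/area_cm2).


Formula: GSM = mass_g / area_m2
Step 1: Convert area: 163 cm^2 = 163 / 10000 = 0.0163 m^2
Step 2: GSM = 3.29 g / 0.0163 m^2 = 201.8 g/m^2

201.8 g/m^2


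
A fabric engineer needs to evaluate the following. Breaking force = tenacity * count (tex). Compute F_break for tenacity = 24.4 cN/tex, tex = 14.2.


Formula: Breaking force = Tenacity * Linear density
F = 24.4 cN/tex * 14.2 tex
F = 346.48 cN

346.48 cN


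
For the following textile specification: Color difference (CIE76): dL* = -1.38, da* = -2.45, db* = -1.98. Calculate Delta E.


Formula: Delta E = sqrt(dL*^2 + da*^2 + db*^2)
Step 1: dL*^2 = (-1.38)^2 = 1.9044
Step 2: da*^2 = (-2.45)^2 = 6.0025
Step 3: db*^2 = (-1.98)^2 = 3.9204
Step 4: Sum = 1.9044 + 6.0025 + 3.9204 = 11.8273
Step 5: Delta E = sqrt(11.8273) = 3.44

3.44 Delta E


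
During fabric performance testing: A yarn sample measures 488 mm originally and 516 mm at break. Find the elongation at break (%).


Formula: Elongation (%) = ((L_break - L0) / L0) * 100
Step 1: Extension = 516 - 488 = 28 mm
Step 2: Elongation = (28 / 488) * 100
Step 3: Elongation = 0.057377 * 100 = 5.7377% ≈ 5.7%

5.7%


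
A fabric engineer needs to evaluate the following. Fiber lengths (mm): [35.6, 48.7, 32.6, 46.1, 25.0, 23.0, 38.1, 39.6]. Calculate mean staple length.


Formula: Mean = sum of lengths / count
Sum = 35.6 + 48.7 + 32.6 + 46.1 + 25.0 + 23.0 + 38.1 + 39.6
Sum = 288.7 mm
Mean = 288.7 / 8 = 36.09 mm

36.09 mm


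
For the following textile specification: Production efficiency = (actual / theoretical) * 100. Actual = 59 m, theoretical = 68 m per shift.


Formula: Efficiency% = (Actual output / Theoretical output) * 100
Efficiency% = (59 / 68) * 100
Efficiency% = 0.867647 * 100 = 86.7647% ≈ 86.8%

86.8%


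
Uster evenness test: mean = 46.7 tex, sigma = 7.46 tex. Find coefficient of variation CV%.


Formula: CV% = (standard deviation / mean) * 100
Step 1: Ratio = 7.46 / 46.7 = 0.159743
Step 2: CV% = 0.159743 * 100 = 15.9743% ≈ 16.0%

16.0%


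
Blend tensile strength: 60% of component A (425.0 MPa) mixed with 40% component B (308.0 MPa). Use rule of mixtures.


Formula: Blend property = (fraction_A * property_A) + (fraction_B * property_B)
Step 1: Contribution A = 60/100 * 425.0 MPa = 255.0 MPa
Step 2: Contribution B = 40/100 * 308.0 MPa = 123.2 MPa
Step 3: Blend tensile strength = 255.0 + 123.2 = 378.2 MPa

378.2 MPa


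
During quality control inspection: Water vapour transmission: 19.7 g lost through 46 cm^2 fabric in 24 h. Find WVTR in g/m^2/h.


Formula: WVTR = mass_loss / (area * time)
Step 1: Convert area: 46 cm^2 = 0.0046 m^2
Step 2: WVTR = 19.7 g / (0.0046 m^2 * 24 h)
Step 3: WVTR = 19.7 / 0.1104 = 178.4 g/m^2/h

178.4 g/m^2/h


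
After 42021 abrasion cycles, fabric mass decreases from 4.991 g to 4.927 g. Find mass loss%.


Formula: Mass loss% = ((m_before - m_after) / m_before) * 100
Step 1: Mass loss = 4.991 - 4.927 = 0.064 g
Step 2: Ratio = 0.064 / 4.991 = 0.0128231
Step 3: Mass loss% = 0.0128231 * 100 = 1.28231% ≈ 1.28%

1.28%


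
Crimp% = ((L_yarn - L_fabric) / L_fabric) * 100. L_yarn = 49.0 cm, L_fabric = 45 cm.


Formula: Crimp% = ((L_yarn - L_fabric) / L_fabric) * 100
Step 1: Extension = 49.0 - 45 = 4.0 cm
Step 2: Crimp% = (4.0 / 45) * 100
Step 3: Crimp% = 0.088889 * 100 = 8.8889% ≈ 8.9%

8.9%


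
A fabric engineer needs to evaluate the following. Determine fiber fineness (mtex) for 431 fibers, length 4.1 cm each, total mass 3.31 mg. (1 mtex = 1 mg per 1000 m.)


Formula: fineness (mtex) = mass (mg) / total length (km) = (mass_mg / total_length_m) * 1000
Step 1: Convert fiber length: 4.1 cm = 0.041 m
Step 2: Total fiber length = 431 * 0.041 = 17.671 m
Step 3: Linear density = 3.31 mg / 17.671 m = 0.1873 mg/m
Step 4: fineness = 0.1873 * 1000 = 187.3 mtex

187.3 mtex


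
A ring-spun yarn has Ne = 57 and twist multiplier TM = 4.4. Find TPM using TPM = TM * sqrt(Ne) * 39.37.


Formula: TPM = TM * sqrt(Ne) * 39.37
Step 1: sqrt(Ne) = sqrt(57) = 7.5498
Step 2: TM * sqrt(Ne) = 4.4 * 7.5498 = 33.2191
Step 3: TPM = 33.2191 * 39.37 = 1308 twists/m

1308 twists/m


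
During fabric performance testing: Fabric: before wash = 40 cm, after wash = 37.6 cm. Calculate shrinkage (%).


Formula: Shrinkage% = ((L_before - L_after) / L_before) * 100
Step 1: Shrinkage = 40 - 37.6 = 2.4 cm
Step 2: Shrinkage% = (2.4 / 40) * 100
Step 3: Shrinkage% = 0.06 * 100 = 6.0%

6.0%


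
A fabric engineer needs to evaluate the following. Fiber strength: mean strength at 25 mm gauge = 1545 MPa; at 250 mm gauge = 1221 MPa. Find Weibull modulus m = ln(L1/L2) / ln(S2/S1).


Formula: m = ln(L1/L2) / ln(S2/S1)
Step 1: ln(L1/L2) = ln(25/250) = -2.30259
Step 2: S2/S1 = 1221/1545 = 0.79029
Step 3: ln(S2/S1) = ln(0.79029) = -0.23536
Step 4: m = -2.30259 / -0.23536 = 9.78

9.78 (Weibull m)


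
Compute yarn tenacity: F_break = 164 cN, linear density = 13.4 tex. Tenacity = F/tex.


Formula: Tenacity = Breaking force / Linear density
Tenacity = 164 cN / 13.4 tex
Tenacity = 12.24 cN/tex

12.24 cN/tex


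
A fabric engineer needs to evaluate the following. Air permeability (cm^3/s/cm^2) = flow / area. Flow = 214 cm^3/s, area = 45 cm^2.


Formula: Air Permeability = Airflow / Test Area
AP = 214 cm^3/s / 45 cm^2
AP = 4.8 cm^3/s/cm^2

4.8 cm^3/s/cm^2


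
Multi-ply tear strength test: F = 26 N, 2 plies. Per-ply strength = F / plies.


Formula: Per-ply strength = Total force / Number of plies
Per-ply = 26 N / 2
Per-ply = 13 N

13 N


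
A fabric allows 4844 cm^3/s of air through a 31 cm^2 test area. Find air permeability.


Formula: Air Permeability = Airflow / Test Area
AP = 4844 cm^3/s / 31 cm^2
AP = 156.3 cm^3/s/cm^2

156.3 cm^3/s/cm^2


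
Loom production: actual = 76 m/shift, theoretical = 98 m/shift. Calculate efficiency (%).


Formula: Efficiency% = (Actual output / Theoretical output) * 100
Efficiency% = (76 / 98) * 100
Efficiency% = 0.77551 * 100 = 77.551% ≈ 77.6%

77.6%


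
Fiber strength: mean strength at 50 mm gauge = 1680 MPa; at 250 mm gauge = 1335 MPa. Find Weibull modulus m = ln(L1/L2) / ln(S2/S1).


Formula: m = ln(L1/L2) / ln(S2/S1)
Step 1: ln(L1/L2) = ln(50/250) = -1.60944
Step 2: S2/S1 = 1335/1680 = 0.79464
Step 3: ln(S2/S1) = ln(0.79464) = -0.22987
Step 4: m = -1.60944 / -0.22987 = 7.00

7.00 (Weibull m)


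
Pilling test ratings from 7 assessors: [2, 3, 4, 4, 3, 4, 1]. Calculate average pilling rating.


Formula: Mean = sum / count
Sum = 2 + 3 + 4 + 4 + 3 + 4 + 1 = 21
Mean = 21 / 7 = 3.0

3.0


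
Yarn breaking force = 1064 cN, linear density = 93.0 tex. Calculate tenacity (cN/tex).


Formula: Tenacity = Breaking force / Linear density
Tenacity = 1064 cN / 93.0 tex
Tenacity = 11.44 cN/tex

11.44 cN/tex


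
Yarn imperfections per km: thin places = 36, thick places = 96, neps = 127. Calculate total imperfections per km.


Formula: Total = thin places + thick places + neps
Total = 36 + 96 + 127
Total = 259 imperfections/km

259 imperfections/km


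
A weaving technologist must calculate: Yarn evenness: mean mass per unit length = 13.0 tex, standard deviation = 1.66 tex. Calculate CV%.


Formula: CV% = (standard deviation / mean) * 100
Step 1: Ratio = 1.66 / 13.0 = 0.127692
Step 2: CV% = 0.127692 * 100 = 12.7692% ≈ 12.8%

12.8%


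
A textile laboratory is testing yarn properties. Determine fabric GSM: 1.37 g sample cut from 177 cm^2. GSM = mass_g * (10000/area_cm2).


Formula: GSM = mass_g / area_m2
Step 1: Convert area: 177 cm^2 = 177 / 10000 = 0.0177 m^2
Step 2: GSM = 1.37 g / 0.0177 m^2 = 77.4 g/m^2

77.4 g/m^2


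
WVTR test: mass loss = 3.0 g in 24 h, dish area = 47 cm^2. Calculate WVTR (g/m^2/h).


Formula: WVTR = mass_loss / (area * time)
Step 1: Convert area: 47 cm^2 = 0.0047 m^2
Step 2: WVTR = 3.0 g / (0.0047 m^2 * 24 h)
Step 3: WVTR = 3.0 / 0.1128 = 26.6 g/m^2/h

26.6 g/m^2/h


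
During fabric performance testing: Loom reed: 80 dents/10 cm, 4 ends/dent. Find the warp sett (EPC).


Formula: EPC = (dents per 10 cm * ends per dent) / 10
Step 1: Total ends per 10 cm = 80 * 4 = 320
Step 2: EPC = 320 / 10 = 32.0 ends/cm

32.0 ends/cm


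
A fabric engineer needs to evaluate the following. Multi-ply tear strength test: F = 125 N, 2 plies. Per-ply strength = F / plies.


Formula: Per-ply strength = Total force / Number of plies
Per-ply = 125 N / 2
Per-ply = 62.5 N

62.5 N


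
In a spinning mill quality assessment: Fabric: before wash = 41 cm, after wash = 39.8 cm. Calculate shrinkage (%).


Formula: Shrinkage% = ((L_before - L_after) / L_before) * 100
Step 1: Shrinkage = 41 - 39.8 = 1.2 cm
Step 2: Shrinkage% = (1.2 / 41) * 100
Step 3: Shrinkage% = 0.029268 * 100 = 2.9268% ≈ 2.9%

2.9%


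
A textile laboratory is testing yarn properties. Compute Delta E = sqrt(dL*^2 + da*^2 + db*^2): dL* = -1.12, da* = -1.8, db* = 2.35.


Formula: Delta E = sqrt(dL*^2 + da*^2 + db*^2)
Step 1: dL*^2 = (-1.12)^2 = 1.2544
Step 2: da*^2 = (-1.8)^2 = 3.24
Step 3: db*^2 = 2.35^2 = 5.5225
Step 4: Sum = 1.2544 + 3.24 + 5.5225 = 10.0169
Step 5: Delta E = sqrt(10.0169) = 3.16

3.16 Delta E


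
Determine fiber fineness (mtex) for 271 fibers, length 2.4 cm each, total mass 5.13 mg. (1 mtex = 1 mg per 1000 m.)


Formula: fineness (mtex) = mass (mg) / total length (km) = (mass_mg / total_length_m) * 1000
Step 1: Convert fiber length: 2.4 cm = 0.024 m
Step 2: Total fiber length = 271 * 0.024 = 6.504 m
Step 3: Linear density = 5.13 mg / 6.504 m = 0.7887 mg/m
Step 4: fineness = 0.7887 * 1000 = 788.7 mtex

788.7 mtex


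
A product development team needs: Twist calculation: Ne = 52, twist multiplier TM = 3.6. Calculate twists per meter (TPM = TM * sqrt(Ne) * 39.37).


Formula: TPM = TM * sqrt(Ne) * 39.37
Step 1: sqrt(Ne) = sqrt(52) = 7.2111
Step 2: TM * sqrt(Ne) = 3.6 * 7.2111 = 25.96
Step 3: TPM = 25.96 * 39.37 = 1022 twists/m

1022 twists/m


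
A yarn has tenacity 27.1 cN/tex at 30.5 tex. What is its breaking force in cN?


Formula: Breaking force = Tenacity * Linear density
F = 27.1 cN/tex * 30.5 tex
F = 826.55 cN

826.55 cN


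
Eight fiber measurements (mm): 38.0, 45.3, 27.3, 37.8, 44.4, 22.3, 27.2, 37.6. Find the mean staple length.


Formula: Mean = sum of lengths / count
Sum = 38.0 + 45.3 + 27.3 + 37.8 + 44.4 + 22.3 + 27.2 + 37.6
Sum = 279.9 mm
Mean = 279.9 / 8 = 34.99 mm

34.99 mm


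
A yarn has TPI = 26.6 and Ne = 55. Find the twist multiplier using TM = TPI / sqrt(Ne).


Formula: TM = TPI / sqrt(Ne)
Step 1: sqrt(Ne) = sqrt(55) = 7.4162
Step 2: TM = 26.6 / 7.4162 = 3.59

3.59 TM


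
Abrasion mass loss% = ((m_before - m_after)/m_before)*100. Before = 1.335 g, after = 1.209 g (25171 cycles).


Formula: Mass loss% = ((m_before - m_after) / m_before) * 100
Step 1: Mass loss = 1.335 - 1.209 = 0.126 g
Step 2: Ratio = 0.126 / 1.335 = 0.094382
Step 3: Mass loss% = 0.094382 * 100 = 9.4382% ≈ 9.44%

9.44%


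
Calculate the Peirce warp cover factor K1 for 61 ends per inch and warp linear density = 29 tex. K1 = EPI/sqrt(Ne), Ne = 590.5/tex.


Formula: K1 = EPI / sqrt(Ne), with Ne = 590.5 / tex_warp
Step 1: Ne = 590.5 / 29 = 20.362
Step 2: sqrt(Ne) = sqrt(20.362) = 4.5124
Step 3: K1 = 61 / 4.5124 = 13.5

13.5


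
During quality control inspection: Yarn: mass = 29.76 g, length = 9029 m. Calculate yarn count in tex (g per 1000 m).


Formula: Tex = (mass_g / length_m) * 1000
Substituting: Tex = (29.76 / 9029) * 1000
Intermediate: 29.76 / 9029 = 0.00329605 g/m
Tex = 0.00329605 * 1000 = 3.30 tex

3.30 tex


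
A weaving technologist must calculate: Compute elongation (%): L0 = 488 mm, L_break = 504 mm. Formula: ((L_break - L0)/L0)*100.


Formula: Elongation (%) = ((L_break - L0) / L0) * 100
Step 1: Extension = 504 - 488 = 16 mm
Step 2: Elongation = (16 / 488) * 100
Step 3: Elongation = 0.032787 * 100 = 3.2787% ≈ 3.3%

3.3%


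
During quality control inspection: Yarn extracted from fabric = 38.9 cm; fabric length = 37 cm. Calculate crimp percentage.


Formula: Crimp% = ((L_yarn - L_fabric) / L_fabric) * 100
Step 1: Extension = 38.9 - 37 = 1.9 cm
Step 2: Crimp% = (1.9 / 37) * 100
Step 3: Crimp% = 0.051351 * 100 = 5.1351% ≈ 5.1%

5.1%


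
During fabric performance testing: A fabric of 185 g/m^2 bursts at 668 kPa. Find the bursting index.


Formula: Bursting Index = Bursting Strength / Fabric GSM
BI = 668 kPa / 185 g/m^2
BI = 3.611 kPa/(g/m^2)

3.611 kPa/(g/m^2)


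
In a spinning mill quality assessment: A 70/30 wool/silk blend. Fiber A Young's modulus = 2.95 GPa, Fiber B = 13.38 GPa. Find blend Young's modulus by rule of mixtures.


Formula: Blend property = (fraction_A * property_A) + (fraction_B * property_B)
Step 1: Contribution A = 70/100 * 2.95 GPa = 2.065 GPa
Step 2: Contribution B = 30/100 * 13.38 GPa = 4.014 GPa
Step 3: Blend Young's modulus = 2.065 + 4.014 = 6.079 GPa

6.079 GPa


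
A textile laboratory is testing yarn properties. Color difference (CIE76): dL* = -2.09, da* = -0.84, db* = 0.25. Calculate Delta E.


Formula: Delta E = sqrt(dL*^2 + da*^2 + db*^2)
Step 1: dL*^2 = (-2.09)^2 = 4.3681
Step 2: da*^2 = (-0.84)^2 = 0.7056
Step 3: db*^2 = 0.25^2 = 0.0625
Step 4: Sum = 4.3681 + 0.7056 + 0.0625 = 5.1362
Step 5: Delta E = sqrt(5.1362) = 2.27

2.27 Delta E


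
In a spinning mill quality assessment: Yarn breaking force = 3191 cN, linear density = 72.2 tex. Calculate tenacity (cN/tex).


Formula: Tenacity = Breaking force / Linear density
Tenacity = 3191 cN / 72.2 tex
Tenacity = 44.20 cN/tex

44.20 cN/tex


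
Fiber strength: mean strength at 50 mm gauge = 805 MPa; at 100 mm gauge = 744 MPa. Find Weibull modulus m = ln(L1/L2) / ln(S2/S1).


Formula: m = ln(L1/L2) / ln(S2/S1)
Step 1: ln(L1/L2) = ln(50/100) = -0.69315
Step 2: S2/S1 = 744/805 = 0.92422
Step 3: ln(S2/S1) = ln(0.92422) = -0.07881
Step 4: m = -0.69315 / -0.07881 = 8.80

8.80 (Weibull m)


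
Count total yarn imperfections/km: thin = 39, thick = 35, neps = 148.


Formula: Total = thin places + thick places + neps
Total = 39 + 35 + 148
Total = 222 imperfections/km

222 imperfections/km


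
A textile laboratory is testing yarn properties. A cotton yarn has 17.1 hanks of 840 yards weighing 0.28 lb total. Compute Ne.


Formula: Ne = hanks / mass_lb
Substituting: Ne = 17.1 / 0.28
Ne = 61.1

61.1 Ne


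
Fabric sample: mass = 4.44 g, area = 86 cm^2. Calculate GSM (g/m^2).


Formula: GSM = mass_g / area_m2
Step 1: Convert area: 86 cm^2 = 86 / 10000 = 0.0086 m^2
Step 2: GSM = 4.44 g / 0.0086 m^2 = 516.3 g/m^2

516.3 g/m^2


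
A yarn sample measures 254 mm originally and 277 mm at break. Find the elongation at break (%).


Formula: Elongation (%) = ((L_break - L0) / L0) * 100
Step 1: Extension = 277 - 254 = 23 mm
Step 2: Elongation = (23 / 254) * 100
Step 3: Elongation = 0.090551 * 100 = 9.0551% ≈ 9.1%

9.1%


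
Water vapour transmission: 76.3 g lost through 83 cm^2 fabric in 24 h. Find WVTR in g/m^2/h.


Formula: WVTR = mass_loss / (area * time)
Step 1: Convert area: 83 cm^2 = 0.0083 m^2
Step 2: WVTR = 76.3 g / (0.0083 m^2 * 24 h)
Step 3: WVTR = 76.3 / 0.1992 = 383.0 g/m^2/h

383.0 g/m^2/h


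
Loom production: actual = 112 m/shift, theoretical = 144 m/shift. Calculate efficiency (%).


Formula: Efficiency% = (Actual output / Theoretical output) * 100
Efficiency% = (112 / 144) * 100
Efficiency% = 0.777778 * 100 = 77.7778% ≈ 77.8%

77.8%


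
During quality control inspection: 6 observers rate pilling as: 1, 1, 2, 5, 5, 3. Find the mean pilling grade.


Formula: Mean = sum / count
Sum = 1 + 1 + 2 + 5 + 5 + 3 = 17
Mean = 17 / 6 = 2.8

2.8


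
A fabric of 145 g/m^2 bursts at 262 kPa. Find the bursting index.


Formula: Bursting Index = Bursting Strength / Fabric GSM
BI = 262 kPa / 145 g/m^2
BI = 1.807 kPa/(g/m^2)

1.807 kPa/(g/m^2)


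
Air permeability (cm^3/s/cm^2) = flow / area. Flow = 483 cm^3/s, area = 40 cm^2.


Formula: Air Permeability = Airflow / Test Area
AP = 483 cm^3/s / 40 cm^2
AP = 12.1 cm^3/s/cm^2

12.1 cm^3/s/cm^2


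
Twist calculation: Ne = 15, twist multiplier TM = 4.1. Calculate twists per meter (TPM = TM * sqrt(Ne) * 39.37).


Formula: TPM = TM * sqrt(Ne) * 39.37
Step 1: sqrt(Ne) = sqrt(15) = 3.873
Step 2: TM * sqrt(Ne) = 4.1 * 3.873 = 15.8793
Step 3: TPM = 15.8793 * 39.37 = 625 twists/m

625 twists/m


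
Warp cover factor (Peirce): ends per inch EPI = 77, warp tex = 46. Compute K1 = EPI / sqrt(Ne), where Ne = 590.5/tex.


Formula: K1 = EPI / sqrt(Ne), with Ne = 590.5 / tex_warp
Step 1: Ne = 590.5 / 46 = 12.837
Step 2: sqrt(Ne) = sqrt(12.837) = 3.5829
Step 3: K1 = 77 / 3.5829 = 21.5

21.5


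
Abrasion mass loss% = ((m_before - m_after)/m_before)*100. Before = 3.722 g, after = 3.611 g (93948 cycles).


Formula: Mass loss% = ((m_before - m_after) / m_before) * 100
Step 1: Mass loss = 3.722 - 3.611 = 0.111 g
Step 2: Ratio = 0.111 / 3.722 = 0.0298227
Step 3: Mass loss% = 0.0298227 * 100 = 2.98227% ≈ 2.98%

2.98%


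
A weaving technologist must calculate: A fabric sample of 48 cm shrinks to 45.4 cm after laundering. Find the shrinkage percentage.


Formula: Shrinkage% = ((L_before - L_after) / L_before) * 100
Step 1: Shrinkage = 48 - 45.4 = 2.6 cm
Step 2: Shrinkage% = (2.6 / 48) * 100
Step 3: Shrinkage% = 0.054167 * 100 = 5.4167% ≈ 5.4%

5.4%


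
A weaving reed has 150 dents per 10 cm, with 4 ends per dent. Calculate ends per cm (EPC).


Formula: EPC = (dents per 10 cm * ends per dent) / 10
Step 1: Total ends per 10 cm = 150 * 4 = 600
Step 2: EPC = 600 / 10 = 60.0 ends/cm

60.0 ends/cm


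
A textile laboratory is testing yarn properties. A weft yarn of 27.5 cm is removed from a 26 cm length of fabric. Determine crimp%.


Formula: Crimp% = ((L_yarn - L_fabric) / L_fabric) * 100
Step 1: Extension = 27.5 - 26 = 1.5 cm
Step 2: Crimp% = (1.5 / 26) * 100
Step 3: Crimp% = 0.057692 * 100 = 5.7692% ≈ 5.8%

5.8%


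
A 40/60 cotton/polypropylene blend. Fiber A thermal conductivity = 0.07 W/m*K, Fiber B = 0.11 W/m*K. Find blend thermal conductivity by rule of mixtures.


Formula: Blend property = (fraction_A * property_A) + (fraction_B * property_B)
Step 1: Contribution A = 40/100 * 0.07 W/m*K = 0.028 W/m*K
Step 2: Contribution B = 60/100 * 0.11 W/m*K = 0.066 W/m*K
Step 3: Blend thermal conductivity = 0.028 + 0.066 = 0.094 W/m*K

0.094 W/m*K


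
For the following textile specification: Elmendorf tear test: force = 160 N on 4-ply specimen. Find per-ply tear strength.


Formula: Per-ply strength = Total force / Number of plies
Per-ply = 160 N / 4
Per-ply = 40 N

40 N


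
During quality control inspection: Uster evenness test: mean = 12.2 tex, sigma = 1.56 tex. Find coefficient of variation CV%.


Formula: CV% = (standard deviation / mean) * 100
Step 1: Ratio = 1.56 / 12.2 = 0.127869
Step 2: CV% = 0.127869 * 100 = 12.7869% ≈ 12.8%

12.8%


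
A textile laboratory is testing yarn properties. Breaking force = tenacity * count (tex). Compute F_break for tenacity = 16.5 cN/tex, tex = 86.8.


Formula: Breaking force = Tenacity * Linear density
F = 16.5 cN/tex * 86.8 tex
F = 1432.20 cN

1432.20 cN


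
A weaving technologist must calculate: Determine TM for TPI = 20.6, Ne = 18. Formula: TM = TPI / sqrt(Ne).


Formula: TM = TPI / sqrt(Ne)
Step 1: sqrt(Ne) = sqrt(18) = 4.2426
Step 2: TM = 20.6 / 4.2426 = 4.86

4.86 TM


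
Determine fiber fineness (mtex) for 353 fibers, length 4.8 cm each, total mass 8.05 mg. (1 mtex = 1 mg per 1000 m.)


Formula: fineness (mtex) = mass (mg) / total length (km) = (mass_mg / total_length_m) * 1000
Step 1: Convert fiber length: 4.8 cm = 0.048 m
Step 2: Total fiber length = 353 * 0.048 = 16.944 m
Step 3: Linear density = 8.05 mg / 16.944 m = 0.4751 mg/m
Step 4: fineness = 0.4751 * 1000 = 475.1 mtex

475.1 mtex


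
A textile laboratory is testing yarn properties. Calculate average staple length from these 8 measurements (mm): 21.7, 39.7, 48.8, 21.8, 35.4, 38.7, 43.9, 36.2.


Formula: Mean = sum of lengths / count
Sum = 21.7 + 39.7 + 48.8 + 21.8 + 35.4 + 38.7 + 43.9 + 36.2
Sum = 286.2 mm
Mean = 286.2 / 8 = 35.78 mm

35.78 mm


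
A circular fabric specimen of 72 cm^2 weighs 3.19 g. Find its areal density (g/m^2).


Formula: GSM = mass_g / area_m2
Step 1: Convert area: 72 cm^2 = 72 / 10000 = 0.0072 m^2
Step 2: GSM = 3.19 g / 0.0072 m^2 = 443.1 g/m^2

443.1 g/m^2


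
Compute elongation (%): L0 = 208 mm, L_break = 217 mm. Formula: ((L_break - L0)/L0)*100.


Formula: Elongation (%) = ((L_break - L0) / L0) * 100
Step 1: Extension = 217 - 208 = 9 mm
Step 2: Elongation = (9 / 208) * 100
Step 3: Elongation = 0.043269 * 100 = 4.3269% ≈ 4.3%

4.3%


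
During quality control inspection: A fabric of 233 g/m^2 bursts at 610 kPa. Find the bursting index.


Formula: Bursting Index = Bursting Strength / Fabric GSM
BI = 610 kPa / 233 g/m^2
BI = 2.618 kPa/(g/m^2)

2.618 kPa/(g/m^2)


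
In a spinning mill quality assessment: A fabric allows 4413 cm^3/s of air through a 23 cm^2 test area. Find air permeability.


Formula: Air Permeability = Airflow / Test Area
AP = 4413 cm^3/s / 23 cm^2
AP = 191.9 cm^3/s/cm^2

191.9 cm^3/s/cm^2


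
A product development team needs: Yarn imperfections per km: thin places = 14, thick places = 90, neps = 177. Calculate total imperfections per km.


Formula: Total = thin places + thick places + neps
Total = 14 + 90 + 177
Total = 281 imperfections/km

281 imperfections/km


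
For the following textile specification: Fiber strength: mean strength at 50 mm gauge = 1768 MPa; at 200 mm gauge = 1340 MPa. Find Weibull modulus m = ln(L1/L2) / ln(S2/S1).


Formula: m = ln(L1/L2) / ln(S2/S1)
Step 1: ln(L1/L2) = ln(50/200) = -1.38629
Step 2: S2/S1 = 1340/1768 = 0.75792
Step 3: ln(S2/S1) = ln(0.75792) = -0.27718
Step 4: m = -1.38629 / -0.27718 = 5.00

5.00 (Weibull m)


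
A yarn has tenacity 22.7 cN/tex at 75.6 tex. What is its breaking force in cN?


Formula: Breaking force = Tenacity * Linear density
F = 22.7 cN/tex * 75.6 tex
F = 1716.12 cN

1716.12 cN


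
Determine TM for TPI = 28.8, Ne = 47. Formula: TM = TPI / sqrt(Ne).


Formula: TM = TPI / sqrt(Ne)
Step 1: sqrt(Ne) = sqrt(47) = 6.8557
Step 2: TM = 28.8 / 6.8557 = 4.20

4.20 TM


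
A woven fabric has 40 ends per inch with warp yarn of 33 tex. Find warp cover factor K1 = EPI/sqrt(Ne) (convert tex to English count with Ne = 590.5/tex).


Formula: K1 = EPI / sqrt(Ne), with Ne = 590.5 / tex_warp
Step 1: Ne = 590.5 / 33 = 17.894
Step 2: sqrt(Ne) = sqrt(17.894) = 4.2301
Step 3: K1 = 40 / 4.2301 = 9.5

9.5


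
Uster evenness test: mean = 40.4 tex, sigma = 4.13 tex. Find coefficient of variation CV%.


Formula: CV% = (standard deviation / mean) * 100
Step 1: Ratio = 4.13 / 40.4 = 0.102228
Step 2: CV% = 0.102228 * 100 = 10.2228% ≈ 10.2%

10.2%


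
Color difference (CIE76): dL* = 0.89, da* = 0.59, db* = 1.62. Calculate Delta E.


Formula: Delta E = sqrt(dL*^2 + da*^2 + db*^2)
Step 1: dL*^2 = 0.89^2 = 0.7921
Step 2: da*^2 = 0.59^2 = 0.3481
Step 3: db*^2 = 1.62^2 = 2.6244
Step 4: Sum = 0.7921 + 0.3481 + 2.6244 = 3.7646
Step 5: Delta E = sqrt(3.7646) = 1.94

1.94 Delta E


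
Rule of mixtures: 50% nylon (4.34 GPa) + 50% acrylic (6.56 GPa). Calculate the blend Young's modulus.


Formula: Blend property = (fraction_A * property_A) + (fraction_B * property_B)
Step 1: Contribution A = 50/100 * 4.34 GPa = 2.17 GPa
Step 2: Contribution B = 50/100 * 6.56 GPa = 3.28 GPa
Step 3: Blend Young's modulus = 2.17 + 3.28 = 5.45 GPa

5.45 GPa


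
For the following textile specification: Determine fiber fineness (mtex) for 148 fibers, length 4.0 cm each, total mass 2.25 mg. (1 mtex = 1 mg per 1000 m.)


Formula: fineness (mtex) = mass (mg) / total length (km) = (mass_mg / total_length_m) * 1000
Step 1: Convert fiber length: 4.0 cm = 0.04 m
Step 2: Total fiber length = 148 * 0.04 = 5.92 m
Step 3: Linear density = 2.25 mg / 5.92 m = 0.3801 mg/m
Step 4: fineness = 0.3801 * 1000 = 380.1 mtex

380.1 mtex


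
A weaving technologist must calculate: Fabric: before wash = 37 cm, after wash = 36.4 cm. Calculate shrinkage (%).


Formula: Shrinkage% = ((L_before - L_after) / L_before) * 100
Step 1: Shrinkage = 37 - 36.4 = 0.6 cm
Step 2: Shrinkage% = (0.6 / 37) * 100
Step 3: Shrinkage% = 0.016216 * 100 = 1.6216% ≈ 1.6%

1.6%


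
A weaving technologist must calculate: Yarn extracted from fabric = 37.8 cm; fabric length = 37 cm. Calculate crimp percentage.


Formula: Crimp% = ((L_yarn - L_fabric) / L_fabric) * 100
Step 1: Extension = 37.8 - 37 = 0.8 cm
Step 2: Crimp% = (0.8 / 37) * 100
Step 3: Crimp% = 0.021622 * 100 = 2.1622% ≈ 2.2%

2.2%


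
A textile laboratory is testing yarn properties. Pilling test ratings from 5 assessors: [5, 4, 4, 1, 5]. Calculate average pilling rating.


Formula: Mean = sum / count
Sum = 5 + 4 + 4 + 1 + 5 = 19
Mean = 19 / 5 = 3.8

3.8
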